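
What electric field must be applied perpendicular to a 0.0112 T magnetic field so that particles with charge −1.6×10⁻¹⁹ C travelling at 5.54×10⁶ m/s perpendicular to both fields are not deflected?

E = 6.20×10⁴ V/m

For straight-line motion qE = qvB, so E = vB.
E = 5.54×10⁶ × 0.0112 = 6.20×10⁴ V/m.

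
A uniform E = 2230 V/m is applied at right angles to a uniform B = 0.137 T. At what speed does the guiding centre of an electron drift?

v_d ≈ 1.63×10⁴ m/s

The E×B drift speed is v_d = E/B.
v_d = 2230/0.137 = 1.63×10⁴ m/s.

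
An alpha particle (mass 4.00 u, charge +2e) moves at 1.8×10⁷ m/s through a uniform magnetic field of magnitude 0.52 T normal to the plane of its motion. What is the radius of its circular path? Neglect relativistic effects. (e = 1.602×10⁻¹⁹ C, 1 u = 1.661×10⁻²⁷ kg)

r ≈ 0.72 m

The magnetic force provides the centripetal force: |q|vB = mv²/r.
r = mv/(|q|B) = (6.644×10⁻²⁷)(1.8×10⁷)/((3.204×10⁻¹⁹)(0.52)) ≈ 0.72 m.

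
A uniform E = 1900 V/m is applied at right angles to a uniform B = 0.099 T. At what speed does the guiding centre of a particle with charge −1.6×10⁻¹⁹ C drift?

v_d ≈ 1.9×10⁴ m/s

In crossed fields the guiding centre drifts at v_d = |E×B|/B² = E/B, independent of charge and mass.
v_d = 1900/0.099 = 1.9×10⁴ m/s.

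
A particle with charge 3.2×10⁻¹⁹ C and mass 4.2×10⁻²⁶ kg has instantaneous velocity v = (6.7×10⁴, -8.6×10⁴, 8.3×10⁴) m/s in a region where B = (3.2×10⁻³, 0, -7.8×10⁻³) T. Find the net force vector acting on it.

v×B = (671, 788, 275) N/C.
F = q v×B = (3.2×10⁻¹⁹ C)·(671, 788, 275) = (2.15×10⁻¹⁶, 2.52×10⁻¹⁶, 8.81×10⁻¹⁷) N.

F ≈ (2.15×10⁻¹⁶, 2.52×10⁻¹⁶, 8.81×10⁻¹⁷) N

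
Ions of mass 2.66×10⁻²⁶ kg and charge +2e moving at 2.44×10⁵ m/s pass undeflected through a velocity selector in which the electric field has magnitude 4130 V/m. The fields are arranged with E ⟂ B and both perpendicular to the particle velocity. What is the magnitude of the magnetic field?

B = 0.0169 T

Balance of forces in the selector: qE = qvB ⇒ B = E/v.
B = 4130/2.44×10⁵ = 0.0169 T.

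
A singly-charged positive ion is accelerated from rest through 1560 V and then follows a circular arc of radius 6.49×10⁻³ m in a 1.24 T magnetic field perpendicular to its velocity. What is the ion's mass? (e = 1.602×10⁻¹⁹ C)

Combine |q|V = ½mv² and r = mv/(|q|B): eliminate v to get m = qB²r²/(2V).
m = (1.602×10⁻¹⁹)(1.24)²(6.49×10⁻³)²/(2·1560) ≈ 3.33×10⁻²⁷ kg.

m ≈ 3.33×10⁻²⁷ kg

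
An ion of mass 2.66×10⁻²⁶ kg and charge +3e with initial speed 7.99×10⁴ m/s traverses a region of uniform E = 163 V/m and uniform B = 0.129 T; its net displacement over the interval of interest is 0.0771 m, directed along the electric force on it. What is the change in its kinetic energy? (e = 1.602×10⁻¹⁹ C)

The magnetic force is always ⟂ v and does no work; only the electric force changes KE.
ΔKE = F_E · d = |q|E d = (4.806×10⁻¹⁹)(163)(0.0771) ≈ 6.04×10⁻¹⁸ J.

ΔKE ≈ 6.04×10⁻¹⁸ J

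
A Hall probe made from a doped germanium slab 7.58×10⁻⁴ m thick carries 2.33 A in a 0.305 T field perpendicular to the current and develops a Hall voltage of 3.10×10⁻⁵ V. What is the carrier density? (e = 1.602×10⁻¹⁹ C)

n ≈ 1.89×10²⁶ m⁻³

From V_H = IB/(n e t), n = IB/(V_H e t).
n = (2.33)(0.305)/((3.10×10⁻⁵)(1.602×10⁻¹⁹)(7.58×10⁻⁴)) ≈ 1.89×10²⁶ m⁻³.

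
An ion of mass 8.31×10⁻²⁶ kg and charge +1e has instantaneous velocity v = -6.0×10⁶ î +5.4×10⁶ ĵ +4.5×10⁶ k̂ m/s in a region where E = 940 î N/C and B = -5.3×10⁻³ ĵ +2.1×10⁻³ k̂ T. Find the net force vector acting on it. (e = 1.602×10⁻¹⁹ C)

F ≈ (5.79×10⁻¹⁵, 2.02×10⁻¹⁵, 5.09×10⁻¹⁵) N

v×B = (3.52×10⁴, 1.26×10⁴, 3.18×10⁴) N/C.
E + v×B = (3.61×10⁴, 1.26×10⁴, 3.18×10⁴) N/C.
F = q(E + v×B) = (1.602×10⁻¹⁹ C)·(3.61×10⁴, 1.26×10⁴, 3.18×10⁴) = (5.79×10⁻¹⁵, 2.02×10⁻¹⁵, 5.09×10⁻¹⁵) N.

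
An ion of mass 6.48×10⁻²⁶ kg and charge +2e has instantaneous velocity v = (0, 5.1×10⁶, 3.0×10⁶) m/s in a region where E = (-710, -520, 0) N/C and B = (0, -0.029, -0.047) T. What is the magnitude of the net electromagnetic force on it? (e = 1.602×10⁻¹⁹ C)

v×B = (-1.53×10⁵, 0, 0) N/C.
E + v×B = (-1.53×10⁵, -520, 0) N/C.
F = q(E + v×B) = (3.204×10⁻¹⁹ C)·(-1.53×10⁵, -520, 0) = (-4.92×10⁻¹⁴, -1.67×10⁻¹⁶, 0) N.
|F| = 4.92×10⁻¹⁴ N.

|F| ≈ 4.92×10⁻¹⁴ N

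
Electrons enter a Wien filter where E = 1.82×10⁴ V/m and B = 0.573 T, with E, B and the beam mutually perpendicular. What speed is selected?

v = 3.18×10⁴ m/s

For undeflected motion the electric and magnetic forces balance: qE = qvB.
v = E/B = 1.82×10⁴/0.573 = 3.18×10⁴ m/s.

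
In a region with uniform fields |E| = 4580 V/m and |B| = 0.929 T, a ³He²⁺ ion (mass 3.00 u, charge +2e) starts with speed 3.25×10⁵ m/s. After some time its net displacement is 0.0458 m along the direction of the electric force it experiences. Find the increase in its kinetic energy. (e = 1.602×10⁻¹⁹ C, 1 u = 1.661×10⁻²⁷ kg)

ΔKE ≈ 6.72×10⁻¹⁷ J

The magnetic force is always ⟂ v and does no work; only the electric force changes KE.
ΔKE = F_E · d = |q|E d = (3.204×10⁻¹⁹)(4580)(0.0458) ≈ 6.72×10⁻¹⁷ J.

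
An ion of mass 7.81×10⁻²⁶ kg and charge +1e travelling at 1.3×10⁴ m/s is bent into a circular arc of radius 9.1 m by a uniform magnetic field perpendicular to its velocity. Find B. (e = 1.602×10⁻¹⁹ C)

From |q|vB = mv²/r, B = mv/(|q|r).
B = (7.81×10⁻²⁶)(1.3×10⁴)/((1.602×10⁻¹⁹)(9.1)) ≈ 7.0×10⁻⁴ T.

B ≈ 7.0×10⁻⁴ T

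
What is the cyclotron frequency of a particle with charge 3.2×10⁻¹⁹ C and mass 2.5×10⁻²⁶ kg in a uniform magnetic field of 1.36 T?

f ≈ 2.77×10⁶ Hz

f = |q|B/(2πm).
f = (3.2×10⁻¹⁹)(1.36)/(2π·2.5×10⁻²⁶) ≈ 2.77×10⁶ Hz.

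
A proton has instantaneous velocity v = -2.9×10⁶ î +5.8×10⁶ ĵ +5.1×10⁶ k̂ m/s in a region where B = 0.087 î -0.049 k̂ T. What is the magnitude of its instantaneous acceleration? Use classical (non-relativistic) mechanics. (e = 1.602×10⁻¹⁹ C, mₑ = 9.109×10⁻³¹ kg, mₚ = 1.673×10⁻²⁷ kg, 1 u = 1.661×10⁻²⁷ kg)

|a| ≈ 6.25×10¹³ m/s²

v×B = (-2.84×10⁵, 3.02×10⁵, -5.05×10⁵) N/C.
F = q v×B = (1.602×10⁻¹⁹ C)·(-2.84×10⁵, 3.02×10⁵, -5.05×10⁵) = (-4.55×10⁻¹⁴, 4.83×10⁻¹⁴, -8.08×10⁻¹⁴) N.
|a| = |F|/m = 1.046×10⁻¹³/1.673×10⁻²⁷ ≈ 6.25×10¹³ m/s².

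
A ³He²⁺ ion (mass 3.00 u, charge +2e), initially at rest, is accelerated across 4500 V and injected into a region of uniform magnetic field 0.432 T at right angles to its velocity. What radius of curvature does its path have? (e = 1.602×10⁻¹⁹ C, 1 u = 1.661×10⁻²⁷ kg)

Acceleration: |q|V = ½mv² ⇒ v = √(2|q|V/m) = √(2·3.204×10⁻¹⁹·4500/4.983×10⁻²⁷) ≈ 7.607×10⁵ m/s.
In the field: r = mv/(|q|B) = (4.983×10⁻²⁷)(7.607×10⁵)/((3.204×10⁻¹⁹)(0.432)) ≈ 0.0274 m.

r ≈ 0.0274 m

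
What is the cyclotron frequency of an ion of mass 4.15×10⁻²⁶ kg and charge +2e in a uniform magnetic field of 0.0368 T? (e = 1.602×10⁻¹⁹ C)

f = |q|B/(2πm).
f = (3.204×10⁻¹⁹)(0.0368)/(2π·4.15×10⁻²⁶) ≈ 4.52×10⁴ Hz.

f ≈ 4.52×10⁴ Hz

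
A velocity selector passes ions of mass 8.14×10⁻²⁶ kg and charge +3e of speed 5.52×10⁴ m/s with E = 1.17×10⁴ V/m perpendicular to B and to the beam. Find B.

Balance of forces in the selector: qE = qvB ⇒ B = E/v.
B = 1.17×10⁴/5.52×10⁴ = 0.212 T.

B = 0.212 T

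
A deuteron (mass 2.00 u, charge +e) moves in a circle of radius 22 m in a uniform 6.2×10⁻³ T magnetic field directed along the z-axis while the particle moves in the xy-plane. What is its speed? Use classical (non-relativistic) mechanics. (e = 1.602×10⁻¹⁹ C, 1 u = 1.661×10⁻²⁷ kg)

v ≈ 6.6×10⁶ m/s

From |q|vB = mv²/r, v = |q|Br/m.
v = (1.602×10⁻¹⁹)(6.2×10⁻³)(22)/3.322×10⁻²⁷ ≈ 6.6×10⁶ m/s.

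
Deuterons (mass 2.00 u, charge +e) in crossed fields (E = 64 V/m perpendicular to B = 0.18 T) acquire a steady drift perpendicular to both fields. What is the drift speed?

In crossed fields the guiding centre drifts at v_d = |E×B|/B² = E/B, independent of charge and mass.
v_d = 64/0.18 = 360 m/s.

v_d ≈ 360 m/s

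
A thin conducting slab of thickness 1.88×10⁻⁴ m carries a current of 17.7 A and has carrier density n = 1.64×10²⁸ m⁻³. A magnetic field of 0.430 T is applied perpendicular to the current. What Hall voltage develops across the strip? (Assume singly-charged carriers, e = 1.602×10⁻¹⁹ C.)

V_H ≈ 1.54×10⁻⁵ V

V_H = IB/(n e t).
V_H = (17.7)(0.430)/((1.64×10²⁸)(1.602×10⁻¹⁹)(1.88×10⁻⁴)) ≈ 1.54×10⁻⁵ V.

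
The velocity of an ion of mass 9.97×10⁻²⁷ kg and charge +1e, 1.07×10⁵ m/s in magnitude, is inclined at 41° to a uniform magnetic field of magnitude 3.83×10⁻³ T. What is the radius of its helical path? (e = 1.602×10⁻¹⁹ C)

r ≈ 1.14 m

v⊥ = v sinθ = 1.07×10⁵·sin41° ≈ 7.020×10⁴ m/s.
r = m v⊥/(|q|B) = (9.97×10⁻²⁷)(7.020×10⁴)/((1.602×10⁻¹⁹)(3.83×10⁻³)) ≈ 1.14 m.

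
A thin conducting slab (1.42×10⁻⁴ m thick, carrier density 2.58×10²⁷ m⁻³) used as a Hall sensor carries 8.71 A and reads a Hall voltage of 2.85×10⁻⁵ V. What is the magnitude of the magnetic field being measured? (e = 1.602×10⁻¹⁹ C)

From V_H = IB/(n e t), B = V_H n e t / I.
B = (2.85×10⁻⁵)(2.58×10²⁷)(1.602×10⁻¹⁹)(1.42×10⁻⁴)/8.71 ≈ 0.192 T.

B ≈ 0.192 T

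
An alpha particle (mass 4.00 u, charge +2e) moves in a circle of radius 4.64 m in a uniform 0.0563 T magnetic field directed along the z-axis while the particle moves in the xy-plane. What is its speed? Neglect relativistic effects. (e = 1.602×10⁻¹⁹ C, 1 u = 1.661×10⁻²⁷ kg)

v ≈ 1.26×10⁷ m/s

From |q|vB = mv²/r, v = |q|Br/m.
v = (3.204×10⁻¹⁹)(0.0563)(4.64)/6.644×10⁻²⁷ ≈ 1.26×10⁷ m/s.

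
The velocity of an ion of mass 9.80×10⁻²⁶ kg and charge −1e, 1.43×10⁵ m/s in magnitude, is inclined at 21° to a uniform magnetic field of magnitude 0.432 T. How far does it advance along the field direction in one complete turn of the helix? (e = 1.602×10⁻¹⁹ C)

p ≈ 1.19 m

v∥ = v cosθ = 1.43×10⁵·cos21° ≈ 1.335×10⁵ m/s.
T = 2πm/(|q|B) = 2π(9.80×10⁻²⁶)/((1.602×10⁻¹⁹)(0.432)) ≈ 8.897×10⁻⁶ s.
pitch = v∥ T = (1.335×10⁵)(8.897×10⁻⁶) ≈ 1.19 m.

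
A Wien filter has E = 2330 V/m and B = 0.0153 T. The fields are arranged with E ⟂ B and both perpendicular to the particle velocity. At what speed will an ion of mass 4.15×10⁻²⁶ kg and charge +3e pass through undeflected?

Straight-line motion ⇒ electric and magnetic forces cancel, so E = vB.
v = E/B = 2330/0.0153 = 1.52×10⁵ m/s.
The result is independent of the particle's charge and mass.

v = 1.52×10⁵ m/s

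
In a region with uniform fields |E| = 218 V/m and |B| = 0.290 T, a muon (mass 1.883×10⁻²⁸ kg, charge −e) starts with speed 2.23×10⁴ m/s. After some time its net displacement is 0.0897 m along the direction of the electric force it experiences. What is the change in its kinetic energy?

The magnetic force is always ⟂ v and does no work; only the electric force changes KE.
ΔKE = F_E · d = |q|E d = (1.602×10⁻¹⁹)(218)(0.0897) ≈ 3.13×10⁻¹⁸ J.

ΔKE ≈ 3.13×10⁻¹⁸ J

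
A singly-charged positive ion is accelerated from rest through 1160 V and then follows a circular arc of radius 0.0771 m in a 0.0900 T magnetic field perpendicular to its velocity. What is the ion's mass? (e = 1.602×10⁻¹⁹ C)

m ≈ 3.32×10⁻²⁷ kg

Combine |q|V = ½mv² and r = mv/(|q|B): eliminate v to get m = qB²r²/(2V).
m = (1.602×10⁻¹⁹)(0.0900)²(0.0771)²/(2·1160) ≈ 3.32×10⁻²⁷ kg.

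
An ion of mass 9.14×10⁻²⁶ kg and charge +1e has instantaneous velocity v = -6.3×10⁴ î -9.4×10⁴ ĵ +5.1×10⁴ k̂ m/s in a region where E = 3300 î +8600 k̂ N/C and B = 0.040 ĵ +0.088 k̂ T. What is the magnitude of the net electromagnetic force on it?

v×B = (-1.03×10⁴, 5540, -2520) N/C.
E + v×B = (-7010, 5540, 6080) N/C.
F = q(E + v×B) = (1.602×10⁻¹⁹ C)·(-7010, 5540, 6080) = (-1.12×10⁻¹⁵, 8.88×10⁻¹⁶, 9.74×10⁻¹⁶) N.
|F| = 1.73×10⁻¹⁵ N.

|F| ≈ 1.73×10⁻¹⁵ N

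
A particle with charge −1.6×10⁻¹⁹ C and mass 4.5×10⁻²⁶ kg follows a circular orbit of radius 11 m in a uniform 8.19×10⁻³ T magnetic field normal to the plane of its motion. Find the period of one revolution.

T ≈ 2.16×10⁻⁴ s

The cyclotron period depends only on m, q, B: T = 2πm/(|q|B).
T = 2π(4.5×10⁻²⁶)/((1.6×10⁻¹⁹)(8.19×10⁻³)) ≈ 2.16×10⁻⁴ s.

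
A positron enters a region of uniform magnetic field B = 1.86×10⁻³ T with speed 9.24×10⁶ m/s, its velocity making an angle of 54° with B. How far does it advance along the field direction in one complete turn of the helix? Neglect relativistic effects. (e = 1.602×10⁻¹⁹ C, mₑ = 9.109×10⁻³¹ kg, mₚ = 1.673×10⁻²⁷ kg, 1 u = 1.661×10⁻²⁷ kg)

p ≈ 0.104 m

v∥ = v cosθ = 9.24×10⁶·cos54° ≈ 5.431×10⁶ m/s.
T = 2πm/(|q|B) = 2π(9.109×10⁻³¹)/((1.602×10⁻¹⁹)(1.86×10⁻³)) ≈ 1.921×10⁻⁸ s.
pitch = v∥ T = (5.431×10⁶)(1.921×10⁻⁸) ≈ 0.104 m.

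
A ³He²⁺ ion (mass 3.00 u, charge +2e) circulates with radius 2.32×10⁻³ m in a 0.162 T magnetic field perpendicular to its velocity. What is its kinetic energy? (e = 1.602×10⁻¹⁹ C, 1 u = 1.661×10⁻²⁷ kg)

v = |q|Br/m, then KE = ½mv² = (qBr)²/(2m).
v = (3.204×10⁻¹⁹)(0.162)(2.32×10⁻³)/4.983×10⁻²⁷ ≈ 2.417×10⁴ m/s.
KE = ½(4.983×10⁻²⁷)(2.417×10⁴)² ≈ 1.46×10⁻¹⁸ J.

KE ≈ 1.46×10⁻¹⁸ J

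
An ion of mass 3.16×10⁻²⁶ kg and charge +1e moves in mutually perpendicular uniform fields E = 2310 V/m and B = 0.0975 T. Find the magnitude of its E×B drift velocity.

v_d ≈ 2.37×10⁴ m/s

The steady drift has the magnetic force balancing the electric force, so v_d = E/B.
v_d = 2310/0.0975 = 2.37×10⁴ m/s.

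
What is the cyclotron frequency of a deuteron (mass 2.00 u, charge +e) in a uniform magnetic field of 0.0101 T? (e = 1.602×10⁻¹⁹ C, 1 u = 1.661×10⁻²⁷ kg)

f ≈ 7.75×10⁴ Hz

f = |q|B/(2πm).
f = (1.602×10⁻¹⁹)(0.0101)/(2π·3.322×10⁻²⁷) ≈ 7.75×10⁴ Hz.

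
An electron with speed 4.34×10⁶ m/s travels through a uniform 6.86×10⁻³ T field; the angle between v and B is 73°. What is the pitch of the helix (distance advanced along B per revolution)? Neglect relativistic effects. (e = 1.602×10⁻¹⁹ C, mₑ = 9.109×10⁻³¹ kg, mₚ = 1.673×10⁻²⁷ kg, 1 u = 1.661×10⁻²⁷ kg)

p ≈ 6.61×10⁻³ m

v∥ = v cosθ = 4.34×10⁶·cos73° ≈ 1.269×10⁶ m/s.
T = 2πm/(|q|B) = 2π(9.109×10⁻³¹)/((1.602×10⁻¹⁹)(6.86×10⁻³)) ≈ 5.208×10⁻⁹ s.
pitch = v∥ T = (1.269×10⁶)(5.208×10⁻⁹) ≈ 6.61×10⁻³ m.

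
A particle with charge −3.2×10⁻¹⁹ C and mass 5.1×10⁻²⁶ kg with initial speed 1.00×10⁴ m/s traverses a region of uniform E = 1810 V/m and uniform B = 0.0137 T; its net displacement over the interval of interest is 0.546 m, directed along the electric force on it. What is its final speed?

B does no work; ΔKE = |q|E d.
½mv_f² = ½mv₀² + |q|Ed = ½(5.1×10⁻²⁶)(1.00×10⁴)² + (3.2×10⁻¹⁹)(1810)(0.546) ≈ 2.550×10⁻¹⁸ J + 3.162×10⁻¹⁶ J ≈ 3.188×10⁻¹⁶ J.
v_f = √(2·3.188×10⁻¹⁶/5.1×10⁻²⁶) ≈ 1.12×10⁵ m/s.

v_f ≈ 1.12×10⁵ m/s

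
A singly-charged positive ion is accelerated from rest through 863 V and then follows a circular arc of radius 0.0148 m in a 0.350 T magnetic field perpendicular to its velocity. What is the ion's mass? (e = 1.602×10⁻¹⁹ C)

Combine |q|V = ½mv² and r = mv/(|q|B): eliminate v to get m = qB²r²/(2V).
m = (1.602×10⁻¹⁹)(0.350)²(0.0148)²/(2·863) ≈ 2.49×10⁻²⁷ kg.

m ≈ 2.49×10⁻²⁷ kg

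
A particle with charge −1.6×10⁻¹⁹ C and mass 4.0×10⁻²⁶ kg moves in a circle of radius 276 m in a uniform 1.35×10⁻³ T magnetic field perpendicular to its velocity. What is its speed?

v ≈ 1.49×10⁶ m/s

From |q|vB = mv²/r, v = |q|Br/m.
v = (1.6×10⁻¹⁹)(1.35×10⁻³)(276)/4.0×10⁻²⁶ ≈ 1.49×10⁶ m/s.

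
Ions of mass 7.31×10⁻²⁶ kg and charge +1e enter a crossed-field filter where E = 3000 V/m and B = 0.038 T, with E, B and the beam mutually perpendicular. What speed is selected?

For undeflected motion the electric and magnetic forces balance: qE = qvB.
v = E/B = 3000/0.038 = 7.9×10⁴ m/s.

v = 7.9×10⁴ m/s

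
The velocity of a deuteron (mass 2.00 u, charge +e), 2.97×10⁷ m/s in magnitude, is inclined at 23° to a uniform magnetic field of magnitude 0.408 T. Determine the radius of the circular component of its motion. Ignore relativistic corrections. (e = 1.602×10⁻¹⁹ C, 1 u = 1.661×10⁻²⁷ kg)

v⊥ = v sinθ = 2.97×10⁷·sin23° ≈ 1.160×10⁷ m/s.
r = m v⊥/(|q|B) = (3.322×10⁻²⁷)(1.160×10⁷)/((1.602×10⁻¹⁹)(0.408)) ≈ 0.590 m.

r ≈ 0.590 m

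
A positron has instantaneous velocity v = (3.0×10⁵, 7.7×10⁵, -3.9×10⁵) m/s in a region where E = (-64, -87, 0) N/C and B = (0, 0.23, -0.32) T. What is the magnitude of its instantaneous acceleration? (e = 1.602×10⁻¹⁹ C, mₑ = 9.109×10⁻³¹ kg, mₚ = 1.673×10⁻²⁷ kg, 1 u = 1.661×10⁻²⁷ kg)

|a| ≈ 3.45×10¹⁶ m/s²

v×B = (-1.57×10⁵, 9.60×10⁴, 6.90×10⁴) N/C.
E + v×B = (-1.57×10⁵, 9.59×10⁴, 6.90×10⁴) N/C.
F = q(E + v×B) = (1.602×10⁻¹⁹ C)·(-1.57×10⁵, 9.59×10⁴, 6.90×10⁴) = (-2.51×10⁻¹⁴, 1.54×10⁻¹⁴, 1.11×10⁻¹⁴) N.
|a| = |F|/m = 3.145×10⁻¹⁴/9.109×10⁻³¹ ≈ 3.45×10¹⁶ m/s².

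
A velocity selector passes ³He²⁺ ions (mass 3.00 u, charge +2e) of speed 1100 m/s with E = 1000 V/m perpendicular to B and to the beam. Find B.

B = 0.91 T

Balance of forces in the selector: qE = qvB ⇒ B = E/v.
B = 1000/1100 = 0.91 T.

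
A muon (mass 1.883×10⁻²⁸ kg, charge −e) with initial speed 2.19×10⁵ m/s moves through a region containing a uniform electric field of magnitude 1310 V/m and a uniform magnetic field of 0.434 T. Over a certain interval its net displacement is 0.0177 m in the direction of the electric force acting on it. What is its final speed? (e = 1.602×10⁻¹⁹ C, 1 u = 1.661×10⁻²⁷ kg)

v_f ≈ 2.96×10⁵ m/s

B does no work; ΔKE = |q|E d.
½mv_f² = ½mv₀² + |q|Ed = ½(1.883×10⁻²⁸)(2.19×10⁵)² + (1.602×10⁻¹⁹)(1310)(0.0177) ≈ 4.516×10⁻¹⁸ J + 3.715×10⁻¹⁸ J ≈ 8.230×10⁻¹⁸ J.
v_f = √(2·8.230×10⁻¹⁸/1.883×10⁻²⁸) ≈ 2.96×10⁵ m/s.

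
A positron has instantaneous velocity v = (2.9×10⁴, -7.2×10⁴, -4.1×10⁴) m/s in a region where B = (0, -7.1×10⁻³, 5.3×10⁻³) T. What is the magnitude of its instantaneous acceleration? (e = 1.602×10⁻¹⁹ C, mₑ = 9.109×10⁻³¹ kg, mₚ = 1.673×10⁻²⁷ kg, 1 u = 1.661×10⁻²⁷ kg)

|a| ≈ 1.27×10¹⁴ m/s²

v×B = (-673, -154, -206) N/C.
F = q v×B = (1.602×10⁻¹⁹ C)·(-673, -154, -206) = (-1.08×10⁻¹⁶, -2.46×10⁻¹⁷, -3.30×10⁻¹⁷) N.
|a| = |F|/m = 1.154×10⁻¹⁶/9.109×10⁻³¹ ≈ 1.27×10¹⁴ m/s².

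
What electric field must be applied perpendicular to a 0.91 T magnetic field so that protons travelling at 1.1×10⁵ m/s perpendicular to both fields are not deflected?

E = 1.0×10⁵ V/m

For straight-line motion qE = qvB, so E = vB.
E = 1.1×10⁵ × 0.91 = 1.0×10⁵ V/m.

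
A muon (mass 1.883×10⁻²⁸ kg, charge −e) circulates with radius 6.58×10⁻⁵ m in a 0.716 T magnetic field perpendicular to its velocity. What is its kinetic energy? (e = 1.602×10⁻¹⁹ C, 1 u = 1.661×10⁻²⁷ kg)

KE ≈ 0.944 eV

v = |q|Br/m, then KE = ½mv² = (qBr)²/(2m).
v = (1.602×10⁻¹⁹)(0.716)(6.58×10⁻⁵)/1.883×10⁻²⁸ ≈ 4.008×10⁴ m/s.
KE = ½(1.883×10⁻²⁸)(4.008×10⁴)² ≈ 1.51×10⁻¹⁹ J = 0.944 eV.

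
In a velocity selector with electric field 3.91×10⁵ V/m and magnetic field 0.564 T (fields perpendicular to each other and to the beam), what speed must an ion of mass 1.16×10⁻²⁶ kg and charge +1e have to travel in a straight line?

v = 6.93×10⁵ m/s

Zero net Lorentz force requires |qE| = |q v×B|, i.e. E = vB.
v = E/B = 3.91×10⁵/0.564 = 6.93×10⁵ m/s.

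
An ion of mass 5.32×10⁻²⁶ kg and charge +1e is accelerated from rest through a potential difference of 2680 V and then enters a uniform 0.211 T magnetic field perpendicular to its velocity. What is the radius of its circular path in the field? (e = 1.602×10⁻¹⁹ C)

r ≈ 0.200 m

Acceleration: |q|V = ½mv² ⇒ v = √(2|q|V/m) = √(2·1.602×10⁻¹⁹·2680/5.32×10⁻²⁶) ≈ 1.270×10⁵ m/s.
In the field: r = mv/(|q|B) = (5.32×10⁻²⁶)(1.270×10⁵)/((1.602×10⁻¹⁹)(0.211)) ≈ 0.200 m.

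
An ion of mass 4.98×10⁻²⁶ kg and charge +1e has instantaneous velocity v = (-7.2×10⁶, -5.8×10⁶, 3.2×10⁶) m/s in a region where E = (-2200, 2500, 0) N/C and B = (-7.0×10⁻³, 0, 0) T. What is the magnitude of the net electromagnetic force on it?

v×B = (0, -2.24×10⁴, -4.06×10⁴) N/C.
E + v×B = (-2200, -1.99×10⁴, -4.06×10⁴) N/C.
F = q(E + v×B) = (1.602×10⁻¹⁹ C)·(-2200, -1.99×10⁴, -4.06×10⁴) = (-3.52×10⁻¹⁶, -3.19×10⁻¹⁵, -6.50×10⁻¹⁵) N.
|F| = 7.25×10⁻¹⁵ N.

|F| ≈ 7.25×10⁻¹⁵ N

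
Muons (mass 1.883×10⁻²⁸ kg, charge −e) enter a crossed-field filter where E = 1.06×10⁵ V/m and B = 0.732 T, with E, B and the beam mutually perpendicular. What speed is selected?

v = 1.45×10⁵ m/s

Zero net Lorentz force requires |qE| = |q v×B|, i.e. E = vB.
v = E/B = 1.06×10⁵/0.732 = 1.45×10⁵ m/s.
The result is independent of the particle's charge and mass.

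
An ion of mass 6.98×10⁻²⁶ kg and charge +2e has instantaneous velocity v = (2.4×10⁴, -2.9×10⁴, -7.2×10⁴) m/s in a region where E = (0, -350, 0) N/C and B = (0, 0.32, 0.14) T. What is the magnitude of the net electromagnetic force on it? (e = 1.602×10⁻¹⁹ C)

v×B = (1.90×10⁴, -3360, 7680) N/C.
E + v×B = (1.90×10⁴, -3710, 7680) N/C.
F = q(E + v×B) = (3.204×10⁻¹⁹ C)·(1.90×10⁴, -3710, 7680) = (6.08×10⁻¹⁵, -1.19×10⁻¹⁵, 2.46×10⁻¹⁵) N.
|F| = 6.67×10⁻¹⁵ N.

|F| ≈ 6.67×10⁻¹⁵ N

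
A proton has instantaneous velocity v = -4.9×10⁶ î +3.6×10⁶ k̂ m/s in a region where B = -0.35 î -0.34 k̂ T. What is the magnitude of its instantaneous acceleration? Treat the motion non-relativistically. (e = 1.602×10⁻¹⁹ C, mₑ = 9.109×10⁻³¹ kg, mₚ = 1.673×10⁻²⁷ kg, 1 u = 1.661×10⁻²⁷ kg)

v×B = (0, -2.93×10⁶, 0) N/C.
F = q v×B = (1.602×10⁻¹⁹ C)·(0, -2.93×10⁶, 0) = (0, -4.69×10⁻¹³, 0) N.
|a| = |F|/m = 4.687×10⁻¹³/1.673×10⁻²⁷ ≈ 2.80×10¹⁴ m/s².

|a| ≈ 2.80×10¹⁴ m/s²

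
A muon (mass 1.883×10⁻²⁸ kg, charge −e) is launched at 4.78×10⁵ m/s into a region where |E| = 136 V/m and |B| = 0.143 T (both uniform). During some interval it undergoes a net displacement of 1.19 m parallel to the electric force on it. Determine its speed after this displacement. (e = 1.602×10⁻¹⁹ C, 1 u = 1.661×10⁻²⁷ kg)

v_f ≈ 7.10×10⁵ m/s

B does no work; ΔKE = |q|E d.
½mv_f² = ½mv₀² + |q|Ed = ½(1.883×10⁻²⁸)(4.78×10⁵)² + (1.602×10⁻¹⁹)(136)(1.19) ≈ 2.151×10⁻¹⁷ J + 2.593×10⁻¹⁷ J ≈ 4.744×10⁻¹⁷ J.
v_f = √(2·4.744×10⁻¹⁷/1.883×10⁻²⁸) ≈ 7.10×10⁵ m/s.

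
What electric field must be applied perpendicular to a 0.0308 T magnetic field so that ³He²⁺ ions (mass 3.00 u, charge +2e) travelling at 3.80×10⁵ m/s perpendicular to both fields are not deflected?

For straight-line motion qE = qvB, so E = vB.
E = 3.80×10⁵ × 0.0308 = 1.17×10⁴ V/m.

E = 1.17×10⁴ V/m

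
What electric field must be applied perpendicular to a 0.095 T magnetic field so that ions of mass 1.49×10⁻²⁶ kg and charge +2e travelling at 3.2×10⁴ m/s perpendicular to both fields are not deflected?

E = 3000 V/m

For straight-line motion qE = qvB, so E = vB.
E = 3.2×10⁴ × 0.095 = 3000 V/m.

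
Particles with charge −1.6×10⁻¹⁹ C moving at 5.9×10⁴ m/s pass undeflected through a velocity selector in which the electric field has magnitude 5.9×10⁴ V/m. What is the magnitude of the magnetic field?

Balance of forces in the selector: qE = qvB ⇒ B = E/v.
B = 5.9×10⁴/5.9×10⁴ = 1.0 T.

B = 1.0 T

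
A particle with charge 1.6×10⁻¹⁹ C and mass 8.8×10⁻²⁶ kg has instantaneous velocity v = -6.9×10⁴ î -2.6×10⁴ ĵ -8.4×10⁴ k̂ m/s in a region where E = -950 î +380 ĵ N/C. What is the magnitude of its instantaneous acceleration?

|a| ≈ 1.86×10⁹ m/s²

Only an electric field acts, so F = qE = (1.6×10⁻¹⁹ C)·(-950, 380, 0) = (-1.52×10⁻¹⁶, 6.08×10⁻¹⁷, 0) N.
|a| = |F|/m = 1.637×10⁻¹⁶/8.8×10⁻²⁶ ≈ 1.86×10⁹ m/s².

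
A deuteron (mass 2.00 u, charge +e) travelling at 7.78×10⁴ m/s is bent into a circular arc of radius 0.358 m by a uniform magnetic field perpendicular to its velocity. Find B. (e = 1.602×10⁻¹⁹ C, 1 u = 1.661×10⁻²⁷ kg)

B ≈ 4.51×10⁻³ T

From |q|vB = mv²/r, B = mv/(|q|r).
B = (3.322×10⁻²⁷)(7.78×10⁴)/((1.602×10⁻¹⁹)(0.358)) ≈ 4.51×10⁻³ T.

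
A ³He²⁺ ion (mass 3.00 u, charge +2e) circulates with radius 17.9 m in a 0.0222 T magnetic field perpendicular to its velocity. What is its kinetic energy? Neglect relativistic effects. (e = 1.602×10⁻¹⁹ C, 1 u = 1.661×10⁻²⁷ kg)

v = |q|Br/m, then KE = ½mv² = (qBr)²/(2m).
v = (3.204×10⁻¹⁹)(0.0222)(17.9)/4.983×10⁻²⁷ ≈ 2.555×10⁷ m/s.
KE = ½(4.983×10⁻²⁷)(2.555×10⁷)² ≈ 1.63×10⁻¹² J.

KE ≈ 1.63×10⁻¹² J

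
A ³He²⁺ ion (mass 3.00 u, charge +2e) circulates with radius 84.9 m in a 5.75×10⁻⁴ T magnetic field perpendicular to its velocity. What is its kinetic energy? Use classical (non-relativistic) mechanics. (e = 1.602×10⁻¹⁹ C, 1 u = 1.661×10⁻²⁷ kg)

KE ≈ 1.53×10⁵ eV

v = |q|Br/m, then KE = ½mv² = (qBr)²/(2m).
v = (3.204×10⁻¹⁹)(5.75×10⁻⁴)(84.9)/4.983×10⁻²⁷ ≈ 3.139×10⁶ m/s.
KE = ½(4.983×10⁻²⁷)(3.139×10⁶)² ≈ 2.45×10⁻¹⁴ J = 1.53×10⁵ eV.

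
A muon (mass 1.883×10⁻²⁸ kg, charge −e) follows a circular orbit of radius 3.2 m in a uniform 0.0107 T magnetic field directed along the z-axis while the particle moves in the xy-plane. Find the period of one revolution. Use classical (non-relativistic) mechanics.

T ≈ 6.90×10⁻⁷ s

The cyclotron period depends only on m, q, B: T = 2πm/(|q|B).
T = 2π(1.883×10⁻²⁸)/((1.602×10⁻¹⁹)(0.0107)) ≈ 6.90×10⁻⁷ s.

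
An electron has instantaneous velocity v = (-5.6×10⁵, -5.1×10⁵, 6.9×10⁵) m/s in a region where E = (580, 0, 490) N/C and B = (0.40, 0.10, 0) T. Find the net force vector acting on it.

F ≈ (1.10×10⁻¹⁴, -4.42×10⁻¹⁴, -2.38×10⁻¹⁴) N

v×B = (-6.90×10⁴, 2.76×10⁵, 1.48×10⁵) N/C.
E + v×B = (-6.84×10⁴, 2.76×10⁵, 1.48×10⁵) N/C.
F = q(E + v×B) = (−1.602×10⁻¹⁹ C)·(-6.84×10⁴, 2.76×10⁵, 1.48×10⁵) = (1.10×10⁻¹⁴, -4.42×10⁻¹⁴, -2.38×10⁻¹⁴) N.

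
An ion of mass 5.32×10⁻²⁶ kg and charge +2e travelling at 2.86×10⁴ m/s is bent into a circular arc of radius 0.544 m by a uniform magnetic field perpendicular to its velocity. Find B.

From |q|vB = mv²/r, B = mv/(|q|r).
B = (5.32×10⁻²⁶)(2.86×10⁴)/((3.204×10⁻¹⁹)(0.544)) ≈ 8.73×10⁻³ T.

B ≈ 8.73×10⁻³ T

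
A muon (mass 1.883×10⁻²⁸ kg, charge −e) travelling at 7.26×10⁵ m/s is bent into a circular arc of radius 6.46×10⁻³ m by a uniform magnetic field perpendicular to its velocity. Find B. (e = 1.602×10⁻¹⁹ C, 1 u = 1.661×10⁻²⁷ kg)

From |q|vB = mv²/r, B = mv/(|q|r).
B = (1.883×10⁻²⁸)(7.26×10⁵)/((1.602×10⁻¹⁹)(6.46×10⁻³)) ≈ 0.132 T.

B ≈ 0.132 T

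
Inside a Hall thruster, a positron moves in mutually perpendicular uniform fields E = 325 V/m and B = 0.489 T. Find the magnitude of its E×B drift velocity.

The steady drift has the magnetic force balancing the electric force, so v_d = E/B.
v_d = 325/0.489 = 665 m/s.

v_d ≈ 665 m/s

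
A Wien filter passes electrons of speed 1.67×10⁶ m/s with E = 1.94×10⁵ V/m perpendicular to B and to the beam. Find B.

Balance of forces in the selector: qE = qvB ⇒ B = E/v.
B = 1.94×10⁵/1.67×10⁶ = 0.116 T.

B = 0.116 T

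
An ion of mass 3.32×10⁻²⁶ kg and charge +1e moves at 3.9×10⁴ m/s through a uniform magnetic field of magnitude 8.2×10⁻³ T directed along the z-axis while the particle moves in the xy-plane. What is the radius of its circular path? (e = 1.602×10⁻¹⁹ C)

r ≈ 0.99 m

The magnetic force provides the centripetal force: |q|vB = mv²/r.
r = mv/(|q|B) = (3.32×10⁻²⁶)(3.9×10⁴)/((1.602×10⁻¹⁹)(8.2×10⁻³)) ≈ 0.99 m.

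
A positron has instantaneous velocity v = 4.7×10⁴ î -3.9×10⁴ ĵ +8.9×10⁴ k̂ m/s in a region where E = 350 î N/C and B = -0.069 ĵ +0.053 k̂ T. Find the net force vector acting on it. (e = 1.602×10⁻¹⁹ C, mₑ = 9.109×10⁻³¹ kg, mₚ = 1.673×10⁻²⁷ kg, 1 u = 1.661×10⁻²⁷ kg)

F ≈ (7.09×10⁻¹⁶, -3.99×10⁻¹⁶, -5.20×10⁻¹⁶) N

v×B = (4070, -2490, -3240) N/C.
E + v×B = (4420, -2490, -3240) N/C.
F = q(E + v×B) = (1.602×10⁻¹⁹ C)·(4420, -2490, -3240) = (7.09×10⁻¹⁶, -3.99×10⁻¹⁶, -5.20×10⁻¹⁶) N.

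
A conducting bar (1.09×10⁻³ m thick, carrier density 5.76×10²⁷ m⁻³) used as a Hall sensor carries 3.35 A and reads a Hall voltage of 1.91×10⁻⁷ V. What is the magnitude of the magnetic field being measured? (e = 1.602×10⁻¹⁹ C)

From V_H = IB/(n e t), B = V_H n e t / I.
B = (1.91×10⁻⁷)(5.76×10²⁷)(1.602×10⁻¹⁹)(1.09×10⁻³)/3.35 ≈ 0.0573 T.

B ≈ 0.0573 T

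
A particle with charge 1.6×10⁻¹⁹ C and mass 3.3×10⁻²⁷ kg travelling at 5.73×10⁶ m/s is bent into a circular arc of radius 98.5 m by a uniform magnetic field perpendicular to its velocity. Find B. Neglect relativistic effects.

B ≈ 1.20×10⁻³ T

From |q|vB = mv²/r, B = mv/(|q|r).
B = (3.3×10⁻²⁷)(5.73×10⁶)/((1.6×10⁻¹⁹)(98.5)) ≈ 1.20×10⁻³ T.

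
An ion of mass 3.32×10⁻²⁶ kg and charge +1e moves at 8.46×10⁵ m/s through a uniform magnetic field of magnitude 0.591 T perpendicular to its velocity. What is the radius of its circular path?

r ≈ 0.297 m

The magnetic force provides the centripetal force: |q|vB = mv²/r.
r = mv/(|q|B) = (3.32×10⁻²⁶)(8.46×10⁵)/((1.602×10⁻¹⁹)(0.591)) ≈ 0.297 m.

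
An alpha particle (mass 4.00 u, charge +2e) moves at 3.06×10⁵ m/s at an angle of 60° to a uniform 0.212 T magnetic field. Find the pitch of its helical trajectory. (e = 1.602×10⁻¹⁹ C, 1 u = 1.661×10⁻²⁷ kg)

v∥ = v cosθ = 3.06×10⁵·cos60° ≈ 1.530×10⁵ m/s.
T = 2πm/(|q|B) = 2π(6.644×10⁻²⁷)/((3.204×10⁻¹⁹)(0.212)) ≈ 6.146×10⁻⁷ s.
pitch = v∥ T = (1.530×10⁵)(6.146×10⁻⁷) ≈ 0.0940 m.

p ≈ 0.0940 m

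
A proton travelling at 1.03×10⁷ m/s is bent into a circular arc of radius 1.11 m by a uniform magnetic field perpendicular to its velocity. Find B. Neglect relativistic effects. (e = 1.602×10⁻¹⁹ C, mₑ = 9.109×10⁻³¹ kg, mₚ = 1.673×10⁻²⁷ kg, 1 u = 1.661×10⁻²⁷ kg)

B ≈ 0.0969 T

From |q|vB = mv²/r, B = mv/(|q|r).
B = (1.673×10⁻²⁷)(1.03×10⁷)/((1.602×10⁻¹⁹)(1.11)) ≈ 0.0969 T.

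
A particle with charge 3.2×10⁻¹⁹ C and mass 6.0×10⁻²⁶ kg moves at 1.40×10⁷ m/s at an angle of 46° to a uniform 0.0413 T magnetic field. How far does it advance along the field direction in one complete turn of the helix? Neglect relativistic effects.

v∥ = v cosθ = 1.40×10⁷·cos46° ≈ 9.725×10⁶ m/s.
T = 2πm/(|q|B) = 2π(6.0×10⁻²⁶)/((3.2×10⁻¹⁹)(0.0413)) ≈ 2.853×10⁻⁵ s.
pitch = v∥ T = (9.725×10⁶)(2.853×10⁻⁵) ≈ 277 m.

p ≈ 277 m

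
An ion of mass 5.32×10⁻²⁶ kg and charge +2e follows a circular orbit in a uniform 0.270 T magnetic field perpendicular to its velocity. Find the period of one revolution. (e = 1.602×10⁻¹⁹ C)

The cyclotron period depends only on m, q, B: T = 2πm/(|q|B).
T = 2π(5.32×10⁻²⁶)/((3.204×10⁻¹⁹)(0.270)) ≈ 3.86×10⁻⁶ s.

T ≈ 3.86×10⁻⁶ s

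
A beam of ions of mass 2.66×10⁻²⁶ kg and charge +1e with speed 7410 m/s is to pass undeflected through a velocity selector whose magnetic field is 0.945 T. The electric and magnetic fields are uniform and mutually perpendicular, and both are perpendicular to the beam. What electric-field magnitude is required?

E = 7000 V/m

For straight-line motion qE = qvB, so E = vB.
E = 7410 × 0.945 = 7000 V/m.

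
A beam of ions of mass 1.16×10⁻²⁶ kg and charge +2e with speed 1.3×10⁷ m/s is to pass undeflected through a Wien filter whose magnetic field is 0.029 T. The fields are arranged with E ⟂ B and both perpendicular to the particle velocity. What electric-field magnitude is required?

For straight-line motion qE = qvB, so E = vB.
E = 1.3×10⁷ × 0.029 = 3.8×10⁵ V/m.

E = 3.8×10⁵ V/m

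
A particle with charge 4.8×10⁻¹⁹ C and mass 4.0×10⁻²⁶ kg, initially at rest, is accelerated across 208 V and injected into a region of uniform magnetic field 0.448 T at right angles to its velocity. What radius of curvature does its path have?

r ≈ 0.0131 m

Acceleration: |q|V = ½mv² ⇒ v = √(2|q|V/m) = √(2·4.8×10⁻¹⁹·208/4.0×10⁻²⁶) ≈ 7.065×10⁴ m/s.
In the field: r = mv/(|q|B) = (4.0×10⁻²⁶)(7.065×10⁴)/((4.8×10⁻¹⁹)(0.448)) ≈ 0.0131 m.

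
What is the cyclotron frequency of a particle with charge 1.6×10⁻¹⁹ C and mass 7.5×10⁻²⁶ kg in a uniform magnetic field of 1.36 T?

f ≈ 4.62×10⁵ Hz

f = |q|B/(2πm).
f = (1.6×10⁻¹⁹)(1.36)/(2π·7.5×10⁻²⁶) ≈ 4.62×10⁵ Hz.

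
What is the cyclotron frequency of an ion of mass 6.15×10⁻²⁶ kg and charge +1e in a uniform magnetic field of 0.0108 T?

f = |q|B/(2πm).
f = (1.602×10⁻¹⁹)(0.0108)/(2π·6.15×10⁻²⁶) ≈ 4480 Hz.

f ≈ 4480 Hz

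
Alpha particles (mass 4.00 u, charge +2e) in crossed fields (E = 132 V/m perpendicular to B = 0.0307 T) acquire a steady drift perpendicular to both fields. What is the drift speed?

In crossed fields the guiding centre drifts at v_d = |E×B|/B² = E/B, independent of charge and mass.
v_d = 132/0.0307 = 4300 m/s.

v_d ≈ 4300 m/s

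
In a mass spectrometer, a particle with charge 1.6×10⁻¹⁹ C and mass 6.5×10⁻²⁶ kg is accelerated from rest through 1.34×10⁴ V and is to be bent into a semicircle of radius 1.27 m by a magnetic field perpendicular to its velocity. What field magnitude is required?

B ≈ 0.0822 T

v = √(2|q|V/m) = √(2·1.6×10⁻¹⁹·1.34×10⁴/6.5×10⁻²⁶) ≈ 2.568×10⁵ m/s.
B = mv/(|q|r) = (6.5×10⁻²⁶)(2.568×10⁵)/((1.6×10⁻¹⁹)(1.27)) ≈ 0.0822 T.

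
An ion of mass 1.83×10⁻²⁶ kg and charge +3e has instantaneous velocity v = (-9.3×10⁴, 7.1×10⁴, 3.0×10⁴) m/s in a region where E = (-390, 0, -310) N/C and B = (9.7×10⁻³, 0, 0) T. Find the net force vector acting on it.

v×B = (0, 291, -689) N/C.
E + v×B = (-390, 291, -999) N/C.
F = q(E + v×B) = (4.806×10⁻¹⁹ C)·(-390, 291, -999) = (-1.87×10⁻¹⁶, 1.40×10⁻¹⁶, -4.80×10⁻¹⁶) N.

F ≈ (-1.87×10⁻¹⁶, 1.40×10⁻¹⁶, -4.80×10⁻¹⁶) N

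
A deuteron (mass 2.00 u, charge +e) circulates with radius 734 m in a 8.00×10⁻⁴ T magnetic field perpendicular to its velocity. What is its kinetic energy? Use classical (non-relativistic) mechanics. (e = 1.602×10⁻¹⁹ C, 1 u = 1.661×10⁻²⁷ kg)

KE ≈ 1.33×10⁻¹² J

v = |q|Br/m, then KE = ½mv² = (qBr)²/(2m).
v = (1.602×10⁻¹⁹)(8.00×10⁻⁴)(734)/3.322×10⁻²⁷ ≈ 2.832×10⁷ m/s.
KE = ½(3.322×10⁻²⁷)(2.832×10⁷)² ≈ 1.33×10⁻¹² J.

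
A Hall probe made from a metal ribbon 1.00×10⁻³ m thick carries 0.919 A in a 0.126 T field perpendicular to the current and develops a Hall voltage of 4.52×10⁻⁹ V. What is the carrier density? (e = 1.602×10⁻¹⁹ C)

From V_H = IB/(n e t), n = IB/(V_H e t).
n = (0.919)(0.126)/((4.52×10⁻⁹)(1.602×10⁻¹⁹)(1.00×10⁻³)) ≈ 1.60×10²⁹ m⁻³.

n ≈ 1.60×10²⁹ m⁻³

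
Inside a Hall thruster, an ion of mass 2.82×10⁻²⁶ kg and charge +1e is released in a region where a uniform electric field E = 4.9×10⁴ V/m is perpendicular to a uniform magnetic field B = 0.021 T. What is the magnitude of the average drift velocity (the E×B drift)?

The E×B drift speed is v_d = E/B.
v_d = 4.9×10⁴/0.021 = 2.3×10⁶ m/s.

v_d ≈ 2.3×10⁶ m/s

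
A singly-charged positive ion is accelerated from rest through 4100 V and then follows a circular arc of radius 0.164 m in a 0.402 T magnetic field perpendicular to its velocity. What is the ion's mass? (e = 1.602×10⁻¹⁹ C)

m ≈ 8.49×10⁻²⁶ kg

Combine |q|V = ½mv² and r = mv/(|q|B): eliminate v to get m = qB²r²/(2V).
m = (1.602×10⁻¹⁹)(0.402)²(0.164)²/(2·4100) ≈ 8.49×10⁻²⁶ kg.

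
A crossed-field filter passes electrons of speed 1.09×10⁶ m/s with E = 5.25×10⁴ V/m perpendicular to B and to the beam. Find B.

B = 0.0482 T

Balance of forces in the selector: qE = qvB ⇒ B = E/v.
B = 5.25×10⁴/1.09×10⁶ = 0.0482 T.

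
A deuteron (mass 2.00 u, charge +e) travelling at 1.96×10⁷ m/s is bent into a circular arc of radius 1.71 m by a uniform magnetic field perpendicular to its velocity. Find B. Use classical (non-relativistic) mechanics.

B ≈ 0.238 T

From |q|vB = mv²/r, B = mv/(|q|r).
B = (3.322×10⁻²⁷)(1.96×10⁷)/((1.602×10⁻¹⁹)(1.71)) ≈ 0.238 T.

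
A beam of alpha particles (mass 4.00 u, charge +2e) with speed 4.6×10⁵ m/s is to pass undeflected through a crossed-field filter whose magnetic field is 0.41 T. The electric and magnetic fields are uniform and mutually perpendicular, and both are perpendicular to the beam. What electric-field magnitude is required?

E = 1.9×10⁵ V/m

For straight-line motion qE = qvB, so E = vB.
E = 4.6×10⁵ × 0.41 = 1.9×10⁵ V/m.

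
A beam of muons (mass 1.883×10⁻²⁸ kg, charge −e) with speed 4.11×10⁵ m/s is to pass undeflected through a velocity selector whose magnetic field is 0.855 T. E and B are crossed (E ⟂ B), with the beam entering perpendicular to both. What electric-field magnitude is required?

For straight-line motion qE = qvB, so E = vB.
E = 4.11×10⁵ × 0.855 = 3.51×10⁵ V/m.

E = 3.51×10⁵ V/m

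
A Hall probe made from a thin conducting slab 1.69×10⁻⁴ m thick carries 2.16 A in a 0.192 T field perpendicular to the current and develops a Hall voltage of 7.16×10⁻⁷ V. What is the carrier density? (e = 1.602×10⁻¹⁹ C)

n ≈ 2.14×10²⁸ m⁻³

From V_H = IB/(n e t), n = IB/(V_H e t).
n = (2.16)(0.192)/((7.16×10⁻⁷)(1.602×10⁻¹⁹)(1.69×10⁻⁴)) ≈ 2.14×10²⁸ m⁻³.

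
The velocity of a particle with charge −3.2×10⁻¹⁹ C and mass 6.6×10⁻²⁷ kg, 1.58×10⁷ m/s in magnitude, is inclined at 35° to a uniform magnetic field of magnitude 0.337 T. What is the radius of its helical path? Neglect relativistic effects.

v⊥ = v sinθ = 1.58×10⁷·sin35° ≈ 9.063×10⁶ m/s.
r = m v⊥/(|q|B) = (6.6×10⁻²⁷)(9.063×10⁶)/((3.2×10⁻¹⁹)(0.337)) ≈ 0.555 m.

r ≈ 0.555 m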